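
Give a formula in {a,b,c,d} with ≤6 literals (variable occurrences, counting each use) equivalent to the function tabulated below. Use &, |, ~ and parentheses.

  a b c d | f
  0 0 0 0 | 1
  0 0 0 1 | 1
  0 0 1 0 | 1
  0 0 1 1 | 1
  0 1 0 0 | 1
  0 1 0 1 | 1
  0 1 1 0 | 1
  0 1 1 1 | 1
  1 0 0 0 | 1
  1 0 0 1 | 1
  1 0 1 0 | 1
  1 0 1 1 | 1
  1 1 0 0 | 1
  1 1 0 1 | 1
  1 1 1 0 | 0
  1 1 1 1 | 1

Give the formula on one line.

((~b | (d | ~a)) | ~c)

  ~b = 1111000011110000
  ~a = 1111111100000000
  (d | ~a) = 1111111101010101
  (~b | (d | ~a)) = 1111111111110101
  ~c = 1100110011001100
  ((~b | (d | ~a)) | ~c) = 1111111111111101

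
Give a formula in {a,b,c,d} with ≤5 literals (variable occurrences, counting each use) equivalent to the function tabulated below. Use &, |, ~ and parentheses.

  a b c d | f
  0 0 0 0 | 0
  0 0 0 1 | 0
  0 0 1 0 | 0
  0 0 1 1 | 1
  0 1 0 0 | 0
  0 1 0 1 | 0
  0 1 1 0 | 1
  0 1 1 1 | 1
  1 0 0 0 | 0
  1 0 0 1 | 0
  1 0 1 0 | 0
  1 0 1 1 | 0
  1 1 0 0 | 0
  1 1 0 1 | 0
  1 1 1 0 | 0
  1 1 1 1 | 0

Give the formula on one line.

((b | d) & (c & ~a))

  (b | d) = 0101111101011111
  ~a = 1111111100000000
  (c & ~a) = 0011001100000000
  ((b | d) & (c & ~a)) = 0001001100000000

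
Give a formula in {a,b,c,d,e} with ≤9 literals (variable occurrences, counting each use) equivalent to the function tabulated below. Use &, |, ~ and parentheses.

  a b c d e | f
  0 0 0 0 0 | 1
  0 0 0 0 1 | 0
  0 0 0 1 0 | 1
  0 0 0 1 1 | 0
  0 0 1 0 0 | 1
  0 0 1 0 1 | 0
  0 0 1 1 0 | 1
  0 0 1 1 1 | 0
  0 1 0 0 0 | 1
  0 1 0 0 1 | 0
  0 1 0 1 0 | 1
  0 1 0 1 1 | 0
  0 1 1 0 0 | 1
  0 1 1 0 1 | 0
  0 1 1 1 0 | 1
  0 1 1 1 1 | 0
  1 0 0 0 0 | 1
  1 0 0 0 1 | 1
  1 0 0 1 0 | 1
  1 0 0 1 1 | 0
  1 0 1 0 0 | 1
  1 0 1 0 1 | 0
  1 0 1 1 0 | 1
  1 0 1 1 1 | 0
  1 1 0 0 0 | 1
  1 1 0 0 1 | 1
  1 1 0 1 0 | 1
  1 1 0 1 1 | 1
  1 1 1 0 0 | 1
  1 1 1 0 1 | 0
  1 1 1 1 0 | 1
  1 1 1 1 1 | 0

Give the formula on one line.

  ~e = 10101010101010101010101010101010
  ~c = 11110000111100001111000011110000
  (a & ~c) = 00000000000000001111000011110000
  (~c & b) = 00000000111100000000000011110000
  ~d = 11001100110011001100110011001100
  ((~c & b) | ~d) = 11001100111111001100110011111100
  ((a & ~c) & ((~c & b) | ~d)) = 00000000000000001100000011110000
  (~e | ((a & ~c) & ((~c & b) | ~d))) = 10101010101010101110101011111010

(~e | ((a & ~c) & ((~c & b) | ~d)))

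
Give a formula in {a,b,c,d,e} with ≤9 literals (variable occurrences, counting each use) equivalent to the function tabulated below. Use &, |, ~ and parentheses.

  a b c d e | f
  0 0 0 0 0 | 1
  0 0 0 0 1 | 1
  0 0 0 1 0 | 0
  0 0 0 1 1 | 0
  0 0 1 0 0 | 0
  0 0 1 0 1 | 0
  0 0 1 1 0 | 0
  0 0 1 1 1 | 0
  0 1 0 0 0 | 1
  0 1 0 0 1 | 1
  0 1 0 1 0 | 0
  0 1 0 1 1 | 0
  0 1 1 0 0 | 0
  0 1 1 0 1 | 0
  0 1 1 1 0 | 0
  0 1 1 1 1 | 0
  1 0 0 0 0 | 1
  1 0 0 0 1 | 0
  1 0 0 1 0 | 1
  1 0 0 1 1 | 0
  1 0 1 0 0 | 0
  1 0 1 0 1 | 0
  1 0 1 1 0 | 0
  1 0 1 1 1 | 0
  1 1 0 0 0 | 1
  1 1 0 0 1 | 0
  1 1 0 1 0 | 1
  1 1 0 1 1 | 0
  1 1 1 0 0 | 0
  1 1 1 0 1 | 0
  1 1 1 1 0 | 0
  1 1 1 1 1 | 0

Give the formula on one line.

(((~a | ~e) & ((~d & (~c | ~a)) | a)) & ~c)

  ~a = 11111111111111110000000000000000
  ~e = 10101010101010101010101010101010
  (~a | ~e) = 11111111111111111010101010101010
  ~d = 11001100110011001100110011001100
  ~c = 11110000111100001111000011110000
  (~c | ~a) = 11111111111111111111000011110000
  (~d & (~c | ~a)) = 11001100110011001100000011000000
  ((~d & (~c | ~a)) | a) = 11001100110011001111111111111111
  ((~a | ~e) & ((~d & (~c | ~a)) | a)) = 11001100110011001010101010101010
  (((~a | ~e) & ((~d & (~c | ~a)) | a)) & ~c) = 11000000110000001010000010100000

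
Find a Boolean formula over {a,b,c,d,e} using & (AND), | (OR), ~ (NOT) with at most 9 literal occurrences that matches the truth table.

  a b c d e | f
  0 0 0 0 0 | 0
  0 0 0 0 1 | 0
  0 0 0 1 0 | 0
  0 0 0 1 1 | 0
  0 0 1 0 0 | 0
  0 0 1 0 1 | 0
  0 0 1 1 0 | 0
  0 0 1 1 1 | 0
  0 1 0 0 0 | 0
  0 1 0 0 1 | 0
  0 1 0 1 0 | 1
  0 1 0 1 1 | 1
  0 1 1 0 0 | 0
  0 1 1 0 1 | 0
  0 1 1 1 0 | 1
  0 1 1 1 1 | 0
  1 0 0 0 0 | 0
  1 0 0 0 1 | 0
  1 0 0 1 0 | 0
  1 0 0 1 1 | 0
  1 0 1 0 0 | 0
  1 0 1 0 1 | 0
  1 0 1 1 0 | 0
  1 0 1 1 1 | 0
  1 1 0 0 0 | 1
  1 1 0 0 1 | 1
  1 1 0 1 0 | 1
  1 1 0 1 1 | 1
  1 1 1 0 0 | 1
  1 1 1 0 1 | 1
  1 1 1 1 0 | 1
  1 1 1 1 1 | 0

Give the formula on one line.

((~d | (~c | (d & (c & ~e)))) & (((a & ~d) | d) & b))

  ~d = 11001100110011001100110011001100
  ~c = 11110000111100001111000011110000
  ~e = 10101010101010101010101010101010
  (c & ~e) = 00001010000010100000101000001010
  (d & (c & ~e)) = 00000010000000100000001000000010
  (~c | (d & (c & ~e))) = 11110010111100101111001011110010
  (~d | (~c | (d & (c & ~e)))) = 11111110111111101111111011111110
  (a & ~d) = 00000000000000001100110011001100
  ((a & ~d) | d) = 00110011001100111111111111111111
  (((a & ~d) | d) & b) = 00000000001100110000000011111111
  ((~d | (~c | (d & (c & ~e)))) & (((a & ~d) | d) & b)) = 00000000001100100000000011111110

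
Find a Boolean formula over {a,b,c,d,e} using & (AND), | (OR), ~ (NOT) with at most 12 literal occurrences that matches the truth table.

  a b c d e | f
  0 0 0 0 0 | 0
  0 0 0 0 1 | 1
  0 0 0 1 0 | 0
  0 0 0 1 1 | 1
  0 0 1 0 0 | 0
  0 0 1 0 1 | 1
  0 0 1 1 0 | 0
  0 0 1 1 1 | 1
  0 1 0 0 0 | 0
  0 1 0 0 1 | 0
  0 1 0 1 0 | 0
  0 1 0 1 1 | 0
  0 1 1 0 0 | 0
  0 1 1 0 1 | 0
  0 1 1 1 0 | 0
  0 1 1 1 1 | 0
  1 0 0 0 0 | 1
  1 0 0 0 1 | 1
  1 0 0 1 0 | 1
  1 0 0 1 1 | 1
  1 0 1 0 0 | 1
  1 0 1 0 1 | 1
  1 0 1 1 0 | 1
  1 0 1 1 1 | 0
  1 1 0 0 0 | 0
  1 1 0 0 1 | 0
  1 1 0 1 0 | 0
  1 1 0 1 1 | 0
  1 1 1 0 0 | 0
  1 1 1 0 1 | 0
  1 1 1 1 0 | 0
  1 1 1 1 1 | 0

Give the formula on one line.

(~b & (((~d | ~e) & (a | b)) | ((~c | ~a) & (e | a))))

  ~b = 11111111000000001111111100000000
  ~d = 11001100110011001100110011001100
  ~e = 10101010101010101010101010101010
  (~d | ~e) = 11101110111011101110111011101110
  (a | b) = 00000000111111111111111111111111
  ((~d | ~e) & (a | b)) = 00000000111011101110111011101110
  ~c = 11110000111100001111000011110000
  ~a = 11111111111111110000000000000000
  (~c | ~a) = 11111111111111111111000011110000
  (e | a) = 01010101010101011111111111111111
  ((~c | ~a) & (e | a)) = 01010101010101011111000011110000
  (((~d | ~e) & (a | b)) | ((~c | ~a) & (e | a))) = 01010101111111111111111011111110
  (~b & (((~d | ~e) & (a | b)) | ((~c | ~a) & (e | a)))) = 01010101000000001111111000000000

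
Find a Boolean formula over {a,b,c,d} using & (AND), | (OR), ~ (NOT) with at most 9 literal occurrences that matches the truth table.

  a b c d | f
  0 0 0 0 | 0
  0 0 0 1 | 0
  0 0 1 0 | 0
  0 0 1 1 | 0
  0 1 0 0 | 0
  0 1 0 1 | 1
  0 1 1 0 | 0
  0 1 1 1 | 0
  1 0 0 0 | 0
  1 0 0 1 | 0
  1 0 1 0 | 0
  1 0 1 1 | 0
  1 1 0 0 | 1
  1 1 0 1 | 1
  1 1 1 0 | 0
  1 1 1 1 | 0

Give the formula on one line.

  ~c = 1100110011001100
  (~c & b) = 0000110000001100
  ~b = 1111000011110000
  (d | ~b) = 1111010111110101
  (b & (d | ~b)) = 0000010100000101
  (c | a) = 0011001111111111
  ((b & (d | ~b)) | (c | a)) = 0011011111111111
  ((~c & b) & ((b & (d | ~b)) | (c | a))) = 0000010000001100

((~c & b) & ((b & (d | ~b)) | (c | a)))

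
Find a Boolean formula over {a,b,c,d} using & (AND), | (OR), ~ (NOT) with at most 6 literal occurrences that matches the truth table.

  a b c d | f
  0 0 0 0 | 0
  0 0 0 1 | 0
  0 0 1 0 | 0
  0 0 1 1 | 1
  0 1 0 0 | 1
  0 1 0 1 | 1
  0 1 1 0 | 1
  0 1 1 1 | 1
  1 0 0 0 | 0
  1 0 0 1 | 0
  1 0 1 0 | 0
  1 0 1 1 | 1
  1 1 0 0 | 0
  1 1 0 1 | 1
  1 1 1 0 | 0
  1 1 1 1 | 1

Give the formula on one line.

  (c | b) = 0011111100111111
  ~a = 1111111100000000
  (b & ~a) = 0000111100000000
  ~d = 1010101010101010
  ((b & ~a) & ~d) = 0000101000000000
  (d | ((b & ~a) & ~d)) = 0101111101010101
  ((c | b) & (d | ((b & ~a) & ~d))) = 0001111100010101

((c | b) & (d | ((b & ~a) & ~d)))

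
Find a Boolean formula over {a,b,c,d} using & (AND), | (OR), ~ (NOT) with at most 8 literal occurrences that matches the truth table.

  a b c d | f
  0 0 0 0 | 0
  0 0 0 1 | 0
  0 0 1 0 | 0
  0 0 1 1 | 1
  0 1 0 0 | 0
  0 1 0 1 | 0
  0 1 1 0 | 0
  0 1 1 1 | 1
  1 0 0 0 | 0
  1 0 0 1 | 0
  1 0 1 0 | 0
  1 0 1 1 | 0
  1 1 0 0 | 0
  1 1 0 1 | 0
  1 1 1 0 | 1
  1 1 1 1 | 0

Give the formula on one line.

  (d | b) = 0101111101011111
  ~d = 1010101010101010
  ~a = 1111111100000000
  (~d | ~a) = 1111111110101010
  (d | a) = 0101010111111111
  ((~d | ~a) & (d | a)) = 0101010110101010
  (c & ((~d | ~a) & (d | a))) = 0001000100100010
  ((d | b) & (c & ((~d | ~a) & (d | a)))) = 0001000100000010

((d | b) & (c & ((~d | ~a) & (d | a))))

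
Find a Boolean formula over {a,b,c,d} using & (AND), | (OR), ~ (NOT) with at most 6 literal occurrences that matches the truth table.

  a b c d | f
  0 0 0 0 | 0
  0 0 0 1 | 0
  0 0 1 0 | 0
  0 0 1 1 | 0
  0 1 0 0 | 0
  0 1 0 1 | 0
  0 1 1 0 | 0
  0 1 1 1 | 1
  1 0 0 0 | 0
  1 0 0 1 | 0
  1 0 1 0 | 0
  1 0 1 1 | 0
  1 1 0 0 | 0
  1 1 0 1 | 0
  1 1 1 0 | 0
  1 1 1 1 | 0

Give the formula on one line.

((d & b) & (c & (~a & d)))

  (d & b) = 0000010100000101
  ~a = 1111111100000000
  (~a & d) = 0101010100000000
  (c & (~a & d)) = 0001000100000000
  ((d & b) & (c & (~a & d))) = 0000000100000000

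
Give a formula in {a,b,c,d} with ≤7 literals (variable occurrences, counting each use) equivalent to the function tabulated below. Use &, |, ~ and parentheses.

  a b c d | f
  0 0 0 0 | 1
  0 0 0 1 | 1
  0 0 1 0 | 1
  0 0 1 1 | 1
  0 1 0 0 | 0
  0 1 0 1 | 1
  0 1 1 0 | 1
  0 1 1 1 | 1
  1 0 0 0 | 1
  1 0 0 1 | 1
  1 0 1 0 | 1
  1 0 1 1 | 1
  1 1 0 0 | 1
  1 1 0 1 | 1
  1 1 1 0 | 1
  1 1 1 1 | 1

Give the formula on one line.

  ~b = 1111000011110000
  (d | ~b) = 1111010111110101
  (c & b) = 0000001100000011
  ((d | ~b) | (c & b)) = 1111011111110111
  (((d | ~b) | (c & b)) | a) = 1111011111111111

(((d | ~b) | (c & b)) | a)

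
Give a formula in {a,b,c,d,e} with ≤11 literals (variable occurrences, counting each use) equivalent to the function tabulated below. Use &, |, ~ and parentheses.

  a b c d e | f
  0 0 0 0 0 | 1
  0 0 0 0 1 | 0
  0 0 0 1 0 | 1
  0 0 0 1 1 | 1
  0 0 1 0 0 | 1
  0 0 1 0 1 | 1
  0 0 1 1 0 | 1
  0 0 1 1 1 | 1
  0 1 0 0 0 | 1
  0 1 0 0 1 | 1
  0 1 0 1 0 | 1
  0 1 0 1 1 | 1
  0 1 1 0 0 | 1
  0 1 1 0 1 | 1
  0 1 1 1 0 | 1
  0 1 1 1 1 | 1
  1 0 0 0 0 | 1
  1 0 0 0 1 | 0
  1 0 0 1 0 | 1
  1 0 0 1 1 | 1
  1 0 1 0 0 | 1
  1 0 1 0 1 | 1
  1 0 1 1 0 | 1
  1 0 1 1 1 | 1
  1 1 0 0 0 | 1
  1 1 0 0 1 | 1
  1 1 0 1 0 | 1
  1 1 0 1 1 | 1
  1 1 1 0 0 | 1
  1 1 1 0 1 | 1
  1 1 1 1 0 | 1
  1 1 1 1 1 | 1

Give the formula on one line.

  ~a = 11111111111111110000000000000000
  (c | a) = 00001111000011111111111111111111
  (~a & (c | a)) = 00001111000011110000000000000000
  (d | (~a & (c | a))) = 00111111001111110011001100110011
  ~e = 10101010101010101010101010101010
  ((d | (~a & (c | a))) | ~e) = 10111111101111111011101110111011
  (((d | (~a & (c | a))) | ~e) | b) = 10111111111111111011101111111111
  (c & e) = 00000101000001010000010100000101
  ((((d | (~a & (c | a))) | ~e) | b) | (c & e)) = 10111111111111111011111111111111

((((d | (~a & (c | a))) | ~e) | b) | (c & e))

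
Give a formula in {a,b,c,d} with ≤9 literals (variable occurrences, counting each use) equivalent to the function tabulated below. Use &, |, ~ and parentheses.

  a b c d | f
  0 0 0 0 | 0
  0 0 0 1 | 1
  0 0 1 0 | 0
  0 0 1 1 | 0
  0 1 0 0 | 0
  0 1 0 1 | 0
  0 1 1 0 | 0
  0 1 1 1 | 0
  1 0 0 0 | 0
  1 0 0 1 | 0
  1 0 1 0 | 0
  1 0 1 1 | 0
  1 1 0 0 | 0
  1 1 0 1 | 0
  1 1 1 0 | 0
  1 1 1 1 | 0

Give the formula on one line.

  ~b = 1111000011110000
  (d & ~b) = 0101000001010000
  (b & c) = 0000001100000011
  ~c = 1100110011001100
  ~a = 1111111100000000
  (~c & ~a) = 1100110000000000
  ((b & c) | (~c & ~a)) = 1100111100000011
  ((d & ~b) & ((b & c) | (~c & ~a))) = 0100000000000000

((d & ~b) & ((b & c) | (~c & ~a)))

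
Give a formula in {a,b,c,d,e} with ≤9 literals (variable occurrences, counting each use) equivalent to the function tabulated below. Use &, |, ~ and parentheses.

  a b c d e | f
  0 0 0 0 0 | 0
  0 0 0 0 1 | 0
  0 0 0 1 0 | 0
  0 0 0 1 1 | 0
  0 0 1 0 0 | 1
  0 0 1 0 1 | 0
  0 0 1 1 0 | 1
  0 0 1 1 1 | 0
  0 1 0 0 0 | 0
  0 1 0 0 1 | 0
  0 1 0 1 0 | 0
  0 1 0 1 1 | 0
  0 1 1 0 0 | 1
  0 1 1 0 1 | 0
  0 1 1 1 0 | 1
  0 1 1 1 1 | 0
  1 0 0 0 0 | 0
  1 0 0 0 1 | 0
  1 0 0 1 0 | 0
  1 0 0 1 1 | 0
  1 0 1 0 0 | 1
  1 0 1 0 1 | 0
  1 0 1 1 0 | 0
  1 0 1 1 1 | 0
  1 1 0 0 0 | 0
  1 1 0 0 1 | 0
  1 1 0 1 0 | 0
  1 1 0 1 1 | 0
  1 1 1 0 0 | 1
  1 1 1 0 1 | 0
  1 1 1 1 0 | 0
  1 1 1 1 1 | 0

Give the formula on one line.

  ~e = 10101010101010101010101010101010
  (~e & c) = 00001010000010100000101000001010
  ~d = 11001100110011001100110011001100
  (~d | b) = 11001100111111111100110011111111
  ((~d | b) & e) = 01000100010101010100010001010101
  ~a = 11111111111111110000000000000000
  (~a | ~d) = 11111111111111111100110011001100
  (((~d | b) & e) | (~a | ~d)) = 11111111111111111100110011011101
  ((((~d | b) & e) | (~a | ~d)) & ~e) = 10101010101010101000100010001000
  ((~e & c) & ((((~d | b) & e) | (~a | ~d)) & ~e)) = 00001010000010100000100000001000

((~e & c) & ((((~d | b) & e) | (~a | ~d)) & ~e))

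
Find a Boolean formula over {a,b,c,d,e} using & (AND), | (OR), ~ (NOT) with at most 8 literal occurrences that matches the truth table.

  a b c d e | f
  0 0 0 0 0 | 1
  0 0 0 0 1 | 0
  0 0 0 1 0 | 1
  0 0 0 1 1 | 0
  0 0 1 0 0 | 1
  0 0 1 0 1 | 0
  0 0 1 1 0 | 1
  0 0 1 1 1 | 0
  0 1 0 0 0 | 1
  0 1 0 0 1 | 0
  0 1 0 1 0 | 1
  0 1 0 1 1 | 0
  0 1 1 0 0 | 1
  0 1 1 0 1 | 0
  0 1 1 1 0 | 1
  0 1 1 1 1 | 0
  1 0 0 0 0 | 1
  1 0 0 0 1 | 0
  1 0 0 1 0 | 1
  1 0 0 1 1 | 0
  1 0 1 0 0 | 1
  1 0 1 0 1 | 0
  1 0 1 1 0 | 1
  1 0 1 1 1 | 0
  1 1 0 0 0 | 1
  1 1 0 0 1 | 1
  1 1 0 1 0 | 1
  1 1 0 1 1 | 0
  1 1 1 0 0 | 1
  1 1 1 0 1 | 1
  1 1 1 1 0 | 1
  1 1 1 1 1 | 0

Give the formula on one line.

(((~a | b) & (a & ~d)) | ~e)

  ~a = 11111111111111110000000000000000
  (~a | b) = 11111111111111110000000011111111
  ~d = 11001100110011001100110011001100
  (a & ~d) = 00000000000000001100110011001100
  ((~a | b) & (a & ~d)) = 00000000000000000000000011001100
  ~e = 10101010101010101010101010101010
  (((~a | b) & (a & ~d)) | ~e) = 10101010101010101010101011101110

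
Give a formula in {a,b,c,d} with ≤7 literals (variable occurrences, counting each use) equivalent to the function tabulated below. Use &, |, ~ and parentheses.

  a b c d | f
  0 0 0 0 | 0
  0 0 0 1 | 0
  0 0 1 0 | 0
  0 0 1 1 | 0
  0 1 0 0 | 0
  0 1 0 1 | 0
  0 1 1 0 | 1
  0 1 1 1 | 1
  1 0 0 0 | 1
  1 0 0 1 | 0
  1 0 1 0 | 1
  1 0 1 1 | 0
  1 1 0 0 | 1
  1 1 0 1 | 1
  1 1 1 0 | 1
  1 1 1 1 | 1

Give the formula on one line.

((((~d & a) & ~b) | b) & (a | c))

  ~d = 1010101010101010
  (~d & a) = 0000000010101010
  ~b = 1111000011110000
  ((~d & a) & ~b) = 0000000010100000
  (((~d & a) & ~b) | b) = 0000111110101111
  (a | c) = 0011001111111111
  ((((~d & a) & ~b) | b) & (a | c)) = 0000001110101111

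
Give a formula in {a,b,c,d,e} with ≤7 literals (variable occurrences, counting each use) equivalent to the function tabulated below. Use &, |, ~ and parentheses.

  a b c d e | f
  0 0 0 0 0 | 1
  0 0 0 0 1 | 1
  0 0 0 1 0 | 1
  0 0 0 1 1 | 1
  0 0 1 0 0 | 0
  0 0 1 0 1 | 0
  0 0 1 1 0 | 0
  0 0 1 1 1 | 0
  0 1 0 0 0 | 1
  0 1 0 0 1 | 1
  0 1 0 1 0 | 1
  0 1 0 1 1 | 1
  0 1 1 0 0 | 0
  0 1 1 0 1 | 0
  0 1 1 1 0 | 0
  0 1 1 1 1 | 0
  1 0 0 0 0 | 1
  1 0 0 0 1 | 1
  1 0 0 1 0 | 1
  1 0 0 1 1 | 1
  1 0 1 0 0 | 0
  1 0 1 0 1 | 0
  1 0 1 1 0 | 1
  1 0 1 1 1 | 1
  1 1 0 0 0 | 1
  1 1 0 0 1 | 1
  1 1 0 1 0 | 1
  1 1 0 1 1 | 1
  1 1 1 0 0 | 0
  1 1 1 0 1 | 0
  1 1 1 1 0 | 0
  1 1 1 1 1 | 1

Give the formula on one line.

  ~c = 11110000111100001111000011110000
  ~b = 11111111000000001111111100000000
  (e & c) = 00000101000001010000010100000101
  (~b | (e & c)) = 11111111000001011111111100000101
  ((~b | (e & c)) & d) = 00110011000000010011001100000001
  (~c | ((~b | (e & c)) & d)) = 11110011111100011111001111110001
  (a | ~c) = 11110000111100001111111111111111
  ((~c | ((~b | (e & c)) & d)) & (a | ~c)) = 11110000111100001111001111110001

((~c | ((~b | (e & c)) & d)) & (a | ~c))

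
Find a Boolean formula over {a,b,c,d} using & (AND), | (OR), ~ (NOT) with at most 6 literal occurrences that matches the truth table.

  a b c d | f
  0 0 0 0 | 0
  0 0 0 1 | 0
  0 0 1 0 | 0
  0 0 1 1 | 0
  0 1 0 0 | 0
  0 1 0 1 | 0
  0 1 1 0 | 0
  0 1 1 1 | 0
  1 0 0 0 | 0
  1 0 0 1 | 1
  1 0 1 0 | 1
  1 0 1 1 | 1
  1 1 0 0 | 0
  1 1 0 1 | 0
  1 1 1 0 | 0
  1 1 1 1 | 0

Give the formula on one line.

(((c & ~b) | d) & (a & ~b))

  ~b = 1111000011110000
  (c & ~b) = 0011000000110000
  ((c & ~b) | d) = 0111010101110101
  (a & ~b) = 0000000011110000
  (((c & ~b) | d) & (a & ~b)) = 0000000001110000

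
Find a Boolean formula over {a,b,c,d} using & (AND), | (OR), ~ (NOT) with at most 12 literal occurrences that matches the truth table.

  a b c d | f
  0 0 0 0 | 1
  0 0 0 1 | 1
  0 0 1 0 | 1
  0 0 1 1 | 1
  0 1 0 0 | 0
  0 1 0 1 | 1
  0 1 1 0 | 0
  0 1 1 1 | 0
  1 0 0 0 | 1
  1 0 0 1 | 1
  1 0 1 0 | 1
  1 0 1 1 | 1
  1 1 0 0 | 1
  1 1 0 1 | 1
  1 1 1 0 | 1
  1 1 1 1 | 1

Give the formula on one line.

((a | ~b) | (((~b & ~d) | (c | (~c & b))) & (d & ~c)))

  ~b = 1111000011110000
  (a | ~b) = 1111000011111111
  ~d = 1010101010101010
  (~b & ~d) = 1010000010100000
  ~c = 1100110011001100
  (~c & b) = 0000110000001100
  (c | (~c & b)) = 0011111100111111
  ((~b & ~d) | (c | (~c & b))) = 1011111110111111
  (d & ~c) = 0100010001000100
  (((~b & ~d) | (c | (~c & b))) & (d & ~c)) = 0000010000000100
  ((a | ~b) | (((~b & ~d) | (c | (~c & b))) & (d & ~c))) = 1111010011111111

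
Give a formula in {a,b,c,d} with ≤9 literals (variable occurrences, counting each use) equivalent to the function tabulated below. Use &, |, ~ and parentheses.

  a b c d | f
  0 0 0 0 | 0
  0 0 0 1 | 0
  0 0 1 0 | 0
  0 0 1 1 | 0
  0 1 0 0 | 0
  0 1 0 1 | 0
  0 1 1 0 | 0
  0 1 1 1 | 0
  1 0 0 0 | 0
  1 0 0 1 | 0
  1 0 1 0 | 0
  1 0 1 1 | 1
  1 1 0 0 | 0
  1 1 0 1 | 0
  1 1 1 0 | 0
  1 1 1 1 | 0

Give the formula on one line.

((d & (~b & ((d | a) | (c | b)))) & (c & a))

  ~b = 1111000011110000
  (d | a) = 0101010111111111
  (c | b) = 0011111100111111
  ((d | a) | (c | b)) = 0111111111111111
  (~b & ((d | a) | (c | b))) = 0111000011110000
  (d & (~b & ((d | a) | (c | b)))) = 0101000001010000
  (c & a) = 0000000000110011
  ((d & (~b & ((d | a) | (c | b)))) & (c & a)) = 0000000000010000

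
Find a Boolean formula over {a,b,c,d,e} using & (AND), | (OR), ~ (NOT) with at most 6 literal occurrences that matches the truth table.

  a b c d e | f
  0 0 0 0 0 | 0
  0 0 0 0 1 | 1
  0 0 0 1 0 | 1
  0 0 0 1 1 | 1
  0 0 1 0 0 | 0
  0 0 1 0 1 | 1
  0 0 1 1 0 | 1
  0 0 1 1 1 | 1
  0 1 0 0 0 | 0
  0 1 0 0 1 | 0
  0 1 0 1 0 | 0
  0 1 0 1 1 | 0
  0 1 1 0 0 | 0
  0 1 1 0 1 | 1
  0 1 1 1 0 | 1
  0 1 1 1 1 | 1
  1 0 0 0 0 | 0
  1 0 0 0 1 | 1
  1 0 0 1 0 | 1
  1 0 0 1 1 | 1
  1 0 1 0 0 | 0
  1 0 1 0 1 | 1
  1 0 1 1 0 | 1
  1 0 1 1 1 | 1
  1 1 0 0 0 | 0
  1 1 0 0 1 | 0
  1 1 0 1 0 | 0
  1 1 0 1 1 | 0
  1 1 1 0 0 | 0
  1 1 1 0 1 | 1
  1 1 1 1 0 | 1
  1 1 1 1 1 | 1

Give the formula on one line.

  (d | e) = 01110111011101110111011101110111
  ~b = 11111111000000001111111100000000
  (c | ~b) = 11111111000011111111111100001111
  ((d | e) & (c | ~b)) = 01110111000001110111011100000111

((d | e) & (c | ~b))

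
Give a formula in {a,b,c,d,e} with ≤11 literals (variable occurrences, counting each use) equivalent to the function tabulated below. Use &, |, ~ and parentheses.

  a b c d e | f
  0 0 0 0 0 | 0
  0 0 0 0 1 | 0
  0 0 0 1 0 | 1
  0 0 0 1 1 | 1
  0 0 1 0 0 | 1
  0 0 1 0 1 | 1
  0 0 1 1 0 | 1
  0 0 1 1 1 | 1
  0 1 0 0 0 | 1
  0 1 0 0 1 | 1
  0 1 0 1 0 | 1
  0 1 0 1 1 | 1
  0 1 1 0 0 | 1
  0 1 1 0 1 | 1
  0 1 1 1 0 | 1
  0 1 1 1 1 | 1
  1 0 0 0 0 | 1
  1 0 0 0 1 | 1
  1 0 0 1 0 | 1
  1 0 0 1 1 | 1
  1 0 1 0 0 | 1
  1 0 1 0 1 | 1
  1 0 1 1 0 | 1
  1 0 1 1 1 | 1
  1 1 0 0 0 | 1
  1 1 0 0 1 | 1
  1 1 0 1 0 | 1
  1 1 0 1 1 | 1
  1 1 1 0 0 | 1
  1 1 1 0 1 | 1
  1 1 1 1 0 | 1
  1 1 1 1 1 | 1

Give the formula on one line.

((c | (a | b)) | ((a & (e & c)) | (d & (~a | b))))

  (a | b) = 00000000111111111111111111111111
  (c | (a | b)) = 00001111111111111111111111111111
  (e & c) = 00000101000001010000010100000101
  (a & (e & c)) = 00000000000000000000010100000101
  ~a = 11111111111111110000000000000000
  (~a | b) = 11111111111111110000000011111111
  (d & (~a | b)) = 00110011001100110000000000110011
  ((a & (e & c)) | (d & (~a | b))) = 00110011001100110000010100110111
  ((c | (a | b)) | ((a & (e & c)) | (d & (~a | b)))) = 00111111111111111111111111111111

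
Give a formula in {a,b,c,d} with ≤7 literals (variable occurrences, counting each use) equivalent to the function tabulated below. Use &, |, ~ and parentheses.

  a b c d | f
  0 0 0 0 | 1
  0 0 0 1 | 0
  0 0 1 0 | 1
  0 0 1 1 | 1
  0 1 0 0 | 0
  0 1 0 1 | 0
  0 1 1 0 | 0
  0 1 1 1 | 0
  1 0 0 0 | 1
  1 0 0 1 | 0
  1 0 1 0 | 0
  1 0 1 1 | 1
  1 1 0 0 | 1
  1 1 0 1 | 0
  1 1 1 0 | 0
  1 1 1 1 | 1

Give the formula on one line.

  ~c = 1100110011001100
  ~a = 1111111100000000
  (~a | d) = 1111111101010101
  (~c | (~a | d)) = 1111111111011101
  ~b = 1111000011110000
  (~b | a) = 1111000011111111
  ~d = 1010101010101010
  (c | ~d) = 1011101110111011
  ((~b | a) & (c | ~d)) = 1011000010111011
  ((~c | (~a | d)) & ((~b | a) & (c | ~d))) = 1011000010011001

((~c | (~a | d)) & ((~b | a) & (c | ~d)))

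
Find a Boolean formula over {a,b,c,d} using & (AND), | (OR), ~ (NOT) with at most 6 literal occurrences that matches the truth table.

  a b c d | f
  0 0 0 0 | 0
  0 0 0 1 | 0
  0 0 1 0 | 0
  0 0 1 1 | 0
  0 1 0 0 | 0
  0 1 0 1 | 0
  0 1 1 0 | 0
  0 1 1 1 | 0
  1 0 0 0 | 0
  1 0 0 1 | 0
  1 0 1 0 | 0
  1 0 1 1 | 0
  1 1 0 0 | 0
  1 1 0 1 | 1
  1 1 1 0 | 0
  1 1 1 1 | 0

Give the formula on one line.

(d & ((b & ~c) & a))

  ~c = 1100110011001100
  (b & ~c) = 0000110000001100
  ((b & ~c) & a) = 0000000000001100
  (d & ((b & ~c) & a)) = 0000000000000100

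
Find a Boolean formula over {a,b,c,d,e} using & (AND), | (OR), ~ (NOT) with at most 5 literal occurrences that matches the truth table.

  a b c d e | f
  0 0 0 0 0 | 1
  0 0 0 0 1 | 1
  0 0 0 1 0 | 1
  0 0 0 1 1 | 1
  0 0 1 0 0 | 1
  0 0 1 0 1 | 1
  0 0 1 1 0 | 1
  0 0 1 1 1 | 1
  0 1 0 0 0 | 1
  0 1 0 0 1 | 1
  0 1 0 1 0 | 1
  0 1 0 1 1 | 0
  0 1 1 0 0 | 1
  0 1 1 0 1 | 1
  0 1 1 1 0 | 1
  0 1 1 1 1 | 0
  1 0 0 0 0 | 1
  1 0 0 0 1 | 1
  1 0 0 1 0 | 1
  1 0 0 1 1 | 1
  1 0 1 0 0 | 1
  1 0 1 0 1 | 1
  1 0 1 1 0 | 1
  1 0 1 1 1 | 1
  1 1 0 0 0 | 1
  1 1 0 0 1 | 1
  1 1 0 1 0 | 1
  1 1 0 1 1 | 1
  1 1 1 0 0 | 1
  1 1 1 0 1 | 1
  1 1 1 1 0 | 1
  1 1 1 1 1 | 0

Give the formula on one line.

((~c & a) | (~e | (~d | ~b)))

  ~c = 11110000111100001111000011110000
  (~c & a) = 00000000000000001111000011110000
  ~e = 10101010101010101010101010101010
  ~d = 11001100110011001100110011001100
  ~b = 11111111000000001111111100000000
  (~d | ~b) = 11111111110011001111111111001100
  (~e | (~d | ~b)) = 11111111111011101111111111101110
  ((~c & a) | (~e | (~d | ~b))) = 11111111111011101111111111111110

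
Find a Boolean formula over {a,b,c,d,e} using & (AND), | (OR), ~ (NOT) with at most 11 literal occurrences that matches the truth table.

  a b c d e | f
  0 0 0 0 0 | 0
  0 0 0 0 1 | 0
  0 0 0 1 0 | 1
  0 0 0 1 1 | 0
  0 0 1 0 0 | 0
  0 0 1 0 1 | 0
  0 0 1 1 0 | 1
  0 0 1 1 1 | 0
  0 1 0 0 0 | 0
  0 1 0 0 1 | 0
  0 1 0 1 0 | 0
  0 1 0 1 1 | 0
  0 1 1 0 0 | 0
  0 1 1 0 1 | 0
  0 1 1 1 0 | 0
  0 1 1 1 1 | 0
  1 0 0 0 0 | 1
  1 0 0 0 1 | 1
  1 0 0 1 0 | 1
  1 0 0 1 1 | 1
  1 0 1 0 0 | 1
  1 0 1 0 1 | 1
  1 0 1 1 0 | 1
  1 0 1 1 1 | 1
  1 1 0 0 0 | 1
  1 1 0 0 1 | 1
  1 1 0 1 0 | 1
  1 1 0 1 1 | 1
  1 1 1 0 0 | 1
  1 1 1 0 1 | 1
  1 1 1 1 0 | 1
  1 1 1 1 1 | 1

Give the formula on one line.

  ~e = 10101010101010101010101010101010
  ~b = 11111111000000001111111100000000
  (~e & ~b) = 10101010000000001010101000000000
  (d | b) = 00110011111111110011001111111111
  ~a = 11111111111111110000000000000000
  (d | e) = 01110111011101110111011101110111
  (~a & (d | e)) = 01110111011101110000000000000000
  ((d | b) & (~a & (d | e))) = 00110011011101110000000000000000
  ((~e & ~b) & ((d | b) & (~a & (d | e)))) = 00100010000000000000000000000000
  (((~e & ~b) & ((d | b) & (~a & (d | e)))) | a) = 00100010000000001111111111111111

(((~e & ~b) & ((d | b) & (~a & (d | e)))) | a)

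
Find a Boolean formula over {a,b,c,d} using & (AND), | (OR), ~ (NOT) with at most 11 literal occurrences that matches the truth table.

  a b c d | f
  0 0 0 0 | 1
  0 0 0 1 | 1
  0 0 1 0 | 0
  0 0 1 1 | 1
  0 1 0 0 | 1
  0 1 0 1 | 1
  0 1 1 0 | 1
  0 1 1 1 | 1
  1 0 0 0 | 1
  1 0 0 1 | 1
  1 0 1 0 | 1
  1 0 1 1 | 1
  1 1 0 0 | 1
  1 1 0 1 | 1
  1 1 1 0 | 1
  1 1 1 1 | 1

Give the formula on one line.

  (c & d) = 0001000100010001
  ~c = 1100110011001100
  (~c | a) = 1100110011111111
  ((c & d) | (~c | a)) = 1101110111111111
  (~c | b) = 1100111111001111
  (a | (~c | b)) = 1100111111111111
  ((a | (~c | b)) & c) = 0000001100110011
  (((c & d) | (~c | a)) | ((a | (~c | b)) & c)) = 1101111111111111

(((c & d) | (~c | a)) | ((a | (~c | b)) & c))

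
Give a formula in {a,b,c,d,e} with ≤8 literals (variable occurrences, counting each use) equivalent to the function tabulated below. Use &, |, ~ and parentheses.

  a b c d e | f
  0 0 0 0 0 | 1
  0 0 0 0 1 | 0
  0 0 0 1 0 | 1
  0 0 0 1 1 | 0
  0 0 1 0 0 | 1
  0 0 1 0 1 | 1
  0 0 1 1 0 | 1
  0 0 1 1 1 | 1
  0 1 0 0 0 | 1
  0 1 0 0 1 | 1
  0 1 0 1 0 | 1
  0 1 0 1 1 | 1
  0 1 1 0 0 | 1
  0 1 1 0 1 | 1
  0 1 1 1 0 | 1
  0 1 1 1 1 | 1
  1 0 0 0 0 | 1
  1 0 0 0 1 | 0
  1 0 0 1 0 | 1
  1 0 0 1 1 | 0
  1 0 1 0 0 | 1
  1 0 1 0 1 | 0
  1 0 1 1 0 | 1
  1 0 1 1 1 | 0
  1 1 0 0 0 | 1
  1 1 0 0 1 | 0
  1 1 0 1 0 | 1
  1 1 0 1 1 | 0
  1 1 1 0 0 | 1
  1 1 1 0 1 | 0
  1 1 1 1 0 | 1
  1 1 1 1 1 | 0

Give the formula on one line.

  ~e = 10101010101010101010101010101010
  (c & ~e) = 00001010000010100000101000001010
  ~a = 11111111111111110000000000000000
  (b | c) = 00001111111111110000111111111111
  (~a & (b | c)) = 00001111111111110000000000000000
  ((c & ~e) | (~a & (b | c))) = 00001111111111110000101000001010
  (~e | ((c & ~e) | (~a & (b | c)))) = 10101111111111111010101010101010

(~e | ((c & ~e) | (~a & (b | c))))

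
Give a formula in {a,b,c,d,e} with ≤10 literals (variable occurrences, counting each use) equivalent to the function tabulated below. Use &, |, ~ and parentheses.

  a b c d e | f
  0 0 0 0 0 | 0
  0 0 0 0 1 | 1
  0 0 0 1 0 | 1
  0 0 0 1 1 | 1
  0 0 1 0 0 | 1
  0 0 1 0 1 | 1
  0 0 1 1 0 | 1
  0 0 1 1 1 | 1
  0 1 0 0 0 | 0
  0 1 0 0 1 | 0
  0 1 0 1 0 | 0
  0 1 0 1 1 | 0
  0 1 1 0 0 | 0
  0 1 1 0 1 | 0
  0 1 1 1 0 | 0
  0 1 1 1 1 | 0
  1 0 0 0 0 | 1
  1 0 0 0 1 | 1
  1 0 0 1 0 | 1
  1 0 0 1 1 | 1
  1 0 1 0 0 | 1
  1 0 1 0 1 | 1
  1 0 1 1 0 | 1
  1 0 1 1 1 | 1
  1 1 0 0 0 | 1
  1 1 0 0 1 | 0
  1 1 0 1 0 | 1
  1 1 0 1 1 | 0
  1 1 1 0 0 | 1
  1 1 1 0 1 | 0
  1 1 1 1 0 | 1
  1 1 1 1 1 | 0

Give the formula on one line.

  (d | c) = 00111111001111110011111100111111
  ~b = 11111111000000001111111100000000
  ((d | c) & ~b) = 00111111000000000011111100000000
  ~e = 10101010101010101010101010101010
  (a & ~e) = 00000000000000001010101010101010
  (((d | c) & ~b) | (a & ~e)) = 00111111000000001011111110101010
  (e & ~b) = 01010101000000000101010100000000
  ((((d | c) & ~b) | (a & ~e)) | (e & ~b)) = 01111111000000001111111110101010

((((d | c) & ~b) | (a & ~e)) | (e & ~b))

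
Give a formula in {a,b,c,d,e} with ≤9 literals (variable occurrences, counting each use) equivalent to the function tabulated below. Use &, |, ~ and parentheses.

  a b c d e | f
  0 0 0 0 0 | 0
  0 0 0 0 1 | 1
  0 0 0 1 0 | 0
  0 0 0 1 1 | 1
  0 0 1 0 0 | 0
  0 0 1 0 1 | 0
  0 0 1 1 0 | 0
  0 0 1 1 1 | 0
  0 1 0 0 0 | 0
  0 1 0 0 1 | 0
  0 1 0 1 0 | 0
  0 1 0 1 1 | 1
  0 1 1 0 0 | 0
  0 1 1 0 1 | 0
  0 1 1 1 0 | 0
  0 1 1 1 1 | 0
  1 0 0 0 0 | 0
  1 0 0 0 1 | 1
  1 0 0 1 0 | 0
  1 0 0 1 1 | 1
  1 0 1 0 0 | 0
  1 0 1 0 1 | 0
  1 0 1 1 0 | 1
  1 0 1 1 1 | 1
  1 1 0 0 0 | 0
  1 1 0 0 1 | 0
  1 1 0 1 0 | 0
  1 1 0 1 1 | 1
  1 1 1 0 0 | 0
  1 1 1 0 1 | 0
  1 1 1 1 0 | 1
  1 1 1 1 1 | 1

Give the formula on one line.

  (a & d) = 00000000000000000011001100110011
  ~c = 11110000111100001111000011110000
  (e & ~c) = 01010000010100000101000001010000
  ((a & d) | (e & ~c)) = 01010000010100000111001101110011
  ~b = 11111111000000001111111100000000
  (~b | d) = 11111111001100111111111100110011
  (e & (~b | d)) = 01010101000100010101010100010001
  (c | (e & (~b | d))) = 01011111000111110101111100011111
  (((a & d) | (e & ~c)) & (c | (e & (~b | d)))) = 01010000000100000101001100010011

(((a & d) | (e & ~c)) & (c | (e & (~b | d))))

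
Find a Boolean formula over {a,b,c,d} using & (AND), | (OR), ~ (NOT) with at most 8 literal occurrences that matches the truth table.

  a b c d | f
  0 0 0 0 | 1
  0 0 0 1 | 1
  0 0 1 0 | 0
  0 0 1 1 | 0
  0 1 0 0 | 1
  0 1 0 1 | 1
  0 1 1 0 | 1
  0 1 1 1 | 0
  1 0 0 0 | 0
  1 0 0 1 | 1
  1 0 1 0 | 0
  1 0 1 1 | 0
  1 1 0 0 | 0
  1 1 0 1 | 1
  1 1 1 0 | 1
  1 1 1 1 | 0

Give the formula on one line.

((~c & ((a & d) | (~a | c))) | (b & (c & ~d)))

  ~c = 1100110011001100
  (a & d) = 0000000001010101
  ~a = 1111111100000000
  (~a | c) = 1111111100110011
  ((a & d) | (~a | c)) = 1111111101110111
  (~c & ((a & d) | (~a | c))) = 1100110001000100
  ~d = 1010101010101010
  (c & ~d) = 0010001000100010
  (b & (c & ~d)) = 0000001000000010
  ((~c & ((a & d) | (~a | c))) | (b & (c & ~d))) = 1100111001000110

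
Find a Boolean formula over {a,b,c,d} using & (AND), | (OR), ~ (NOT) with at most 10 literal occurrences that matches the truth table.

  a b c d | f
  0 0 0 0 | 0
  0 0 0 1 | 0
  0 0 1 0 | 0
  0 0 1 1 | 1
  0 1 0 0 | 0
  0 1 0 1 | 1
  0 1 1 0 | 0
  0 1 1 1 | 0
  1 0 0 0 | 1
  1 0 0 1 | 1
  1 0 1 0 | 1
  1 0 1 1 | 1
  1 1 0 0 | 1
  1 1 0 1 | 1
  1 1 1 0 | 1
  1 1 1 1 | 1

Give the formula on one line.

(((b | (d | a)) & (c & ~b)) | (a | (b & (d & ~c))))

  (d | a) = 0101010111111111
  (b | (d | a)) = 0101111111111111
  ~b = 1111000011110000
  (c & ~b) = 0011000000110000
  ((b | (d | a)) & (c & ~b)) = 0001000000110000
  ~c = 1100110011001100
  (d & ~c) = 0100010001000100
  (b & (d & ~c)) = 0000010000000100
  (a | (b & (d & ~c))) = 0000010011111111
  (((b | (d | a)) & (c & ~b)) | (a | (b & (d & ~c)))) = 0001010011111111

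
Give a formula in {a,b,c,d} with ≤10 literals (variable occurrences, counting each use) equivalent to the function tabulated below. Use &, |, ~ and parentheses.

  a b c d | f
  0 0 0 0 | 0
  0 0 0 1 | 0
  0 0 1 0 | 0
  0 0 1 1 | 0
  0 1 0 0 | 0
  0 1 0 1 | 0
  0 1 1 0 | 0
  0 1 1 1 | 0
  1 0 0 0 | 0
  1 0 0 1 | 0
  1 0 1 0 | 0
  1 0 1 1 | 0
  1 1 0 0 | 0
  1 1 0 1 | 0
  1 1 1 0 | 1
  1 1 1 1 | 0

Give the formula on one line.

  (c | d) = 0111011101110111
  ~c = 1100110011001100
  ~b = 1111000011110000
  (~c & ~b) = 1100000011000000
  ((~c & ~b) | c) = 1111001111110011
  ((c | d) & ((~c & ~b) | c)) = 0111001101110011
  (d | ((c | d) & ((~c & ~b) | c))) = 0111011101110111
  (b & a) = 0000000000001111
  ((d | ((c | d) & ((~c & ~b) | c))) & (b & a)) = 0000000000000111
  ~d = 1010101010101010
  (((d | ((c | d) & ((~c & ~b) | c))) & (b & a)) & ~d) = 0000000000000010

(((d | ((c | d) & ((~c & ~b) | c))) & (b & a)) & ~d)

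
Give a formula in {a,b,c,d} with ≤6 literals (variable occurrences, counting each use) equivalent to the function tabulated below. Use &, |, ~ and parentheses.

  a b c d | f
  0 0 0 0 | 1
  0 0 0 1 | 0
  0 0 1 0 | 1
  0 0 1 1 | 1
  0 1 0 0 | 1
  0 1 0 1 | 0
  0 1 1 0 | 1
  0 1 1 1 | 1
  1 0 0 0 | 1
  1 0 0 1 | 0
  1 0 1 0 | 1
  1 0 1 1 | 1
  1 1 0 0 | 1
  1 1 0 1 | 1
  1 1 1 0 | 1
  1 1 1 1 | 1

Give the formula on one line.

(((b & a) | c) | ~d)

  (b & a) = 0000000000001111
  ((b & a) | c) = 0011001100111111
  ~d = 1010101010101010
  (((b & a) | c) | ~d) = 1011101110111111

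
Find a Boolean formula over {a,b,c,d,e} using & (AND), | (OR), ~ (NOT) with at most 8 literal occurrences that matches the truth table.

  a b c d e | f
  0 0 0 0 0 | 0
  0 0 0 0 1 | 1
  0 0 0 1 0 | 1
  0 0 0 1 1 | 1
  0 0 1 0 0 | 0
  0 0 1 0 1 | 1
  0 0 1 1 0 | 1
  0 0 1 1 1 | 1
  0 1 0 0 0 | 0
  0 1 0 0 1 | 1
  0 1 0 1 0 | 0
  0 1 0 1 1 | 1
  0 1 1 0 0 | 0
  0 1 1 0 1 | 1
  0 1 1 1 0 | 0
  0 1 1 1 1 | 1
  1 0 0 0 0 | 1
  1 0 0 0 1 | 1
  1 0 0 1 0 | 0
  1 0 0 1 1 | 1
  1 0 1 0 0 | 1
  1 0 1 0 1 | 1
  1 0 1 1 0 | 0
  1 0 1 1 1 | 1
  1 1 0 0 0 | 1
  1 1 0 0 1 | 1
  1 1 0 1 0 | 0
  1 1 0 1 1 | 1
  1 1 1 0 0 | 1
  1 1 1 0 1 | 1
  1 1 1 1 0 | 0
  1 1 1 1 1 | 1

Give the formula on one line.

(((a | (~b & d)) & (~d | ~a)) | e)

  ~b = 11111111000000001111111100000000
  (~b & d) = 00110011000000000011001100000000
  (a | (~b & d)) = 00110011000000001111111111111111
  ~d = 11001100110011001100110011001100
  ~a = 11111111111111110000000000000000
  (~d | ~a) = 11111111111111111100110011001100
  ((a | (~b & d)) & (~d | ~a)) = 00110011000000001100110011001100
  (((a | (~b & d)) & (~d | ~a)) | e) = 01110111010101011101110111011101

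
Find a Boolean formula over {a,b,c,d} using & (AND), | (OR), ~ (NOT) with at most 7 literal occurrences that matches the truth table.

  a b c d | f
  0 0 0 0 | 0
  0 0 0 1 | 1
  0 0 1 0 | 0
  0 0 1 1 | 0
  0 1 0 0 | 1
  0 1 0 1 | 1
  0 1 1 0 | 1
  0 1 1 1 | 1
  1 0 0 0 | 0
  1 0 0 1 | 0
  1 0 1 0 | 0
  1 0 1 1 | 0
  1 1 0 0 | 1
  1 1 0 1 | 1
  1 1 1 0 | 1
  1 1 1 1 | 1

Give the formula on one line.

  ~c = 1100110011001100
  (~c & d) = 0100010001000100
  ((~c & d) | b) = 0100111101001111
  ~a = 1111111100000000
  (~a | b) = 1111111100001111
  (((~c & d) | b) & (~a | b)) = 0100111100001111

(((~c & d) | b) & (~a | b))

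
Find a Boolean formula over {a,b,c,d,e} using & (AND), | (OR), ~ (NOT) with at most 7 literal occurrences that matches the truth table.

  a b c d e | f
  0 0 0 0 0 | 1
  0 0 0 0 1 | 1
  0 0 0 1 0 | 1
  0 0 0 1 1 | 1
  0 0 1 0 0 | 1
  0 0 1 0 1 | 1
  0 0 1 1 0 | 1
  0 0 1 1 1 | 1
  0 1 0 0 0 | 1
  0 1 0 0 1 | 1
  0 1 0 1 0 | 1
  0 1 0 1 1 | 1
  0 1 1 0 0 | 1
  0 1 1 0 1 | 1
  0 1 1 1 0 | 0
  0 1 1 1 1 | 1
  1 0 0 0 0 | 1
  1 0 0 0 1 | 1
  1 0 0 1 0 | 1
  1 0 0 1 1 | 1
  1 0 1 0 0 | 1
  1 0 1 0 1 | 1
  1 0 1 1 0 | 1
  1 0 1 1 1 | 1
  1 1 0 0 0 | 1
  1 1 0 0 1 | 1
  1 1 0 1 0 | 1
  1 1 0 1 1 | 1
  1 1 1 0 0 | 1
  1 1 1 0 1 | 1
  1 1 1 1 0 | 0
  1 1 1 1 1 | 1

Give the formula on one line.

  ~c = 11110000111100001111000011110000
  ~b = 11111111000000001111111100000000
  ~d = 11001100110011001100110011001100
  (~d | e) = 11011101110111011101110111011101
  (~b | (~d | e)) = 11111111110111011111111111011101
  (~c | (~b | (~d | e))) = 11111111111111011111111111111101

(~c | (~b | (~d | e)))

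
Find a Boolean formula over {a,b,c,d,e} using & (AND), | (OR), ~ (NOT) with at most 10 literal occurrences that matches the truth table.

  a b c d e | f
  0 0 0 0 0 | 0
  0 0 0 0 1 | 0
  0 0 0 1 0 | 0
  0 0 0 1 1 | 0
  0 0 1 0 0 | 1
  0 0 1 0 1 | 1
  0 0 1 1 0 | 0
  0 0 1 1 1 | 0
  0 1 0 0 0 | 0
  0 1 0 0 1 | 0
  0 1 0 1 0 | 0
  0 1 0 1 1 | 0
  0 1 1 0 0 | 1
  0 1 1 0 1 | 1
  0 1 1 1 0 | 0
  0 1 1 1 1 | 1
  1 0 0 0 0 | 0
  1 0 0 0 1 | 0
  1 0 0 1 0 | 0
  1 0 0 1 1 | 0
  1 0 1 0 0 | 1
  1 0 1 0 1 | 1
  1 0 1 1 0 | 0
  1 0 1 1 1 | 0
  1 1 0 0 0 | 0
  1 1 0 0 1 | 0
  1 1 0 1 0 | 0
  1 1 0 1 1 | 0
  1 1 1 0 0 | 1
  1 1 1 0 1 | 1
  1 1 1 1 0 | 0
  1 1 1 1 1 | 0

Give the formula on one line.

(((e & ((b & d) & ~a)) & c) | (c & ~d))

  (b & d) = 00000000001100110000000000110011
  ~a = 11111111111111110000000000000000
  ((b & d) & ~a) = 00000000001100110000000000000000
  (e & ((b & d) & ~a)) = 00000000000100010000000000000000
  ((e & ((b & d) & ~a)) & c) = 00000000000000010000000000000000
  ~d = 11001100110011001100110011001100
  (c & ~d) = 00001100000011000000110000001100
  (((e & ((b & d) & ~a)) & c) | (c & ~d)) = 00001100000011010000110000001100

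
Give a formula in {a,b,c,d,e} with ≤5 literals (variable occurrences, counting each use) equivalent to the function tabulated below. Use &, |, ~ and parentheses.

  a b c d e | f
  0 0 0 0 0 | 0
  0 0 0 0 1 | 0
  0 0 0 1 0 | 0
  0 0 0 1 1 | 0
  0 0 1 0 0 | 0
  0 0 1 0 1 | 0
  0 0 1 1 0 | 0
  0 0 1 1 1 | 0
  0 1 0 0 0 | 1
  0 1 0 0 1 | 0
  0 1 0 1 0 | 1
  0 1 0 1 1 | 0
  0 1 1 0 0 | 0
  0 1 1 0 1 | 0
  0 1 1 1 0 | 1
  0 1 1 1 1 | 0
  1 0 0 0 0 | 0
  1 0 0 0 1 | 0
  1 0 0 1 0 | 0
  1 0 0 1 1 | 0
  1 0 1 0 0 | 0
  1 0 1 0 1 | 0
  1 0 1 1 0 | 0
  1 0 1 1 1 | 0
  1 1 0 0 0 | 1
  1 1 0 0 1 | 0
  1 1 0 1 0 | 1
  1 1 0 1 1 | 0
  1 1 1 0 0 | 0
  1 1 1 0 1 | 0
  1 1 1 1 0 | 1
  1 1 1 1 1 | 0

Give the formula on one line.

  ~e = 10101010101010101010101010101010
  (~e & b) = 00000000101010100000000010101010
  ~c = 11110000111100001111000011110000
  (~c | d) = 11110011111100111111001111110011
  ((~e & b) & (~c | d)) = 00000000101000100000000010100010

((~e & b) & (~c | d))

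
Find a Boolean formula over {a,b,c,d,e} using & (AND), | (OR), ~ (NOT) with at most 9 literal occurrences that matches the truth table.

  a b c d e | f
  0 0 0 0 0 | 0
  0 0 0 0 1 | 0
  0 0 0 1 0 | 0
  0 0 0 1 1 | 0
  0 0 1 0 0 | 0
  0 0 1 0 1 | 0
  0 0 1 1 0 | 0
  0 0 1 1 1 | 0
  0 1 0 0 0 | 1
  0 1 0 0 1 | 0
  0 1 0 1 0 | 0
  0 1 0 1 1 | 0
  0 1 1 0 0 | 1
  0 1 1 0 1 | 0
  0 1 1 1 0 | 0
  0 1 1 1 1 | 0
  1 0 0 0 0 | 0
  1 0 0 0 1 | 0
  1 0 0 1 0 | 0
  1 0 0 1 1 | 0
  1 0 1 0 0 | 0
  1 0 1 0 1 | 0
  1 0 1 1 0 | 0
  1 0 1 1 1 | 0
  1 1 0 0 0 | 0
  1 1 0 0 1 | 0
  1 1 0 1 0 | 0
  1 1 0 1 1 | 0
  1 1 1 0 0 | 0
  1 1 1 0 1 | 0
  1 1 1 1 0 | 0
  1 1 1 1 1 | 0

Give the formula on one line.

  ~a = 11111111111111110000000000000000
  (b & ~a) = 00000000111111110000000000000000
  ~d = 11001100110011001100110011001100
  ~e = 10101010101010101010101010101010
  (d & c) = 00000011000000110000001100000011
  (~e | (d & c)) = 10101011101010111010101110101011
  (~d & (~e | (d & c))) = 10001000100010001000100010001000
  ((b & ~a) & (~d & (~e | (d & c)))) = 00000000100010000000000000000000

((b & ~a) & (~d & (~e | (d & c))))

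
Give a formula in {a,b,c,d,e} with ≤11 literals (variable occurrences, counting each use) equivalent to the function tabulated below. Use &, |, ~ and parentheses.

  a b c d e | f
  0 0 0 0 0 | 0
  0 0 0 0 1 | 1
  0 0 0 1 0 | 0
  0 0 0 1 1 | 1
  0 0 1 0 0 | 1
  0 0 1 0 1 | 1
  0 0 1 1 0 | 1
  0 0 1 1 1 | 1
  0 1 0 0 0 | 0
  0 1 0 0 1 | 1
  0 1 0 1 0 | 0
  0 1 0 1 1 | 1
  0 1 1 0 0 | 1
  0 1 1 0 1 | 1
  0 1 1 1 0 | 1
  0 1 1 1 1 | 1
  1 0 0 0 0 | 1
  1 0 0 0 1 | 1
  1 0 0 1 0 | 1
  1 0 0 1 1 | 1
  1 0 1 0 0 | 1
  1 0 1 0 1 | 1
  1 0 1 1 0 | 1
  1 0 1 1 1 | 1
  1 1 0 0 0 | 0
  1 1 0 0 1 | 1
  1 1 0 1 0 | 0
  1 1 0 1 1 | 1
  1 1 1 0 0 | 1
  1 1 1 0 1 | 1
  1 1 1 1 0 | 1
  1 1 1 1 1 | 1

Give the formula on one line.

(e | ((c | (((a & ~b) & ~c) | (a & c))) & ~e))

  ~b = 11111111000000001111111100000000
  (a & ~b) = 00000000000000001111111100000000
  ~c = 11110000111100001111000011110000
  ((a & ~b) & ~c) = 00000000000000001111000000000000
  (a & c) = 00000000000000000000111100001111
  (((a & ~b) & ~c) | (a & c)) = 00000000000000001111111100001111
  (c | (((a & ~b) & ~c) | (a & c))) = 00001111000011111111111100001111
  ~e = 10101010101010101010101010101010
  ((c | (((a & ~b) & ~c) | (a & c))) & ~e) = 00001010000010101010101000001010
  (e | ((c | (((a & ~b) & ~c) | (a & c))) & ~e)) = 01011111010111111111111101011111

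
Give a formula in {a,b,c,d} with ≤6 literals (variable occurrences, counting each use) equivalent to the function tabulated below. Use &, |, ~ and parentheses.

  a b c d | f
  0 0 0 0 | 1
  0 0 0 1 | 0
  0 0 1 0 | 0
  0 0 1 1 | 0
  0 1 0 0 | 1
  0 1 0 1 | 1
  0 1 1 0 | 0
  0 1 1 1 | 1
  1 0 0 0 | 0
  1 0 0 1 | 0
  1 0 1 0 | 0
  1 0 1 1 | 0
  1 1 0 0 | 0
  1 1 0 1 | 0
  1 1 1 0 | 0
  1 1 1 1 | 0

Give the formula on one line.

(((~c & ~d) | (d & b)) & ~a)

  ~c = 1100110011001100
  ~d = 1010101010101010
  (~c & ~d) = 1000100010001000
  (d & b) = 0000010100000101
  ((~c & ~d) | (d & b)) = 1000110110001101
  ~a = 1111111100000000
  (((~c & ~d) | (d & b)) & ~a) = 1000110100000000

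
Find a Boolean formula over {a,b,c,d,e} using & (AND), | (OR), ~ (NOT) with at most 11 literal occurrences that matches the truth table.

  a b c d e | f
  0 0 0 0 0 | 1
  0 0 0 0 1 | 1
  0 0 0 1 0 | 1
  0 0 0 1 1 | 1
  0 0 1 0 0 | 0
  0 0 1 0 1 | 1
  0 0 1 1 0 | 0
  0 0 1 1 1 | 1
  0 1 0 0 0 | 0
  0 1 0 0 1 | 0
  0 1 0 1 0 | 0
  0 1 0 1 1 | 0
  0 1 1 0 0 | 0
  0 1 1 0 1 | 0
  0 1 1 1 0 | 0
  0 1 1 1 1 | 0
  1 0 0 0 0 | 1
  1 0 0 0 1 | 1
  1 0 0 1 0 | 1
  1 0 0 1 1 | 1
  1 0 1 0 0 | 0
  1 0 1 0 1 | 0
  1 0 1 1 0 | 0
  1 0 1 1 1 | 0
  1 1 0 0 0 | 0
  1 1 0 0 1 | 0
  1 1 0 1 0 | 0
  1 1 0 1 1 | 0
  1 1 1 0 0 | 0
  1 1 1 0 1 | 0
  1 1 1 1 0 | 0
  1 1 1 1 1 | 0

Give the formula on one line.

((~b & (e | ~c)) & ((~a | (c & b)) | (~c | (~e & c))))

  ~b = 11111111000000001111111100000000
  ~c = 11110000111100001111000011110000
  (e | ~c) = 11110101111101011111010111110101
  (~b & (e | ~c)) = 11110101000000001111010100000000
  ~a = 11111111111111110000000000000000
  (c & b) = 00000000000011110000000000001111
  (~a | (c & b)) = 11111111111111110000000000001111
  ~e = 10101010101010101010101010101010
  (~e & c) = 00001010000010100000101000001010
  (~c | (~e & c)) = 11111010111110101111101011111010
  ((~a | (c & b)) | (~c | (~e & c))) = 11111111111111111111101011111111
  ((~b & (e | ~c)) & ((~a | (c & b)) | (~c | (~e & c)))) = 11110101000000001111000000000000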